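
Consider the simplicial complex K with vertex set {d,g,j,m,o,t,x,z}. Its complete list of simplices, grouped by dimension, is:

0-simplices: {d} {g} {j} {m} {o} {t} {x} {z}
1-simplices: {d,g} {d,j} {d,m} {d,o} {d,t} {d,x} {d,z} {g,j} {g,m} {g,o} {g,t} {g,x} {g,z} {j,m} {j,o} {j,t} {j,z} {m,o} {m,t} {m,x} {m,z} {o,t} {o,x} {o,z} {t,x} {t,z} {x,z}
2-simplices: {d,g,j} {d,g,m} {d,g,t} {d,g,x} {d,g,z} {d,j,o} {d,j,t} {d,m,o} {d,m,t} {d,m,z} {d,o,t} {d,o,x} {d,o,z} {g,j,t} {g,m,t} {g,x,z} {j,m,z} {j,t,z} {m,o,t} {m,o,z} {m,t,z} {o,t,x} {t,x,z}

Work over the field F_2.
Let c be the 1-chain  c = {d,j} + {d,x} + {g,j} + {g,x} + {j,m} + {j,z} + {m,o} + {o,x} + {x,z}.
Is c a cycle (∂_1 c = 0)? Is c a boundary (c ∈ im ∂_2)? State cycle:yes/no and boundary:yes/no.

n_0=8 n_1=27 n_2=23  [Z2]
∂1: piv[dg,dj,dm,do,dt,dx,dz] rk=7  ker:gj,gm,go,gt,gx,gz,jm,jo,jt,jz,mo,mt,mx,mz,ot,ox,oz,tx,tz,xz
∂2: piv[dgj,dgm,dgt,dgx,dgz,djo,djt,dmo,dmt,dmz,dot,dox,doz,gxz,jmz,jtz,mtz,otx] rk=18  ker:gjt,gmt,mot,moz,txz
∂1c = 0
c vs im∂2: reduces to 0 ⇒ boundary

cycle:yes boundary:yes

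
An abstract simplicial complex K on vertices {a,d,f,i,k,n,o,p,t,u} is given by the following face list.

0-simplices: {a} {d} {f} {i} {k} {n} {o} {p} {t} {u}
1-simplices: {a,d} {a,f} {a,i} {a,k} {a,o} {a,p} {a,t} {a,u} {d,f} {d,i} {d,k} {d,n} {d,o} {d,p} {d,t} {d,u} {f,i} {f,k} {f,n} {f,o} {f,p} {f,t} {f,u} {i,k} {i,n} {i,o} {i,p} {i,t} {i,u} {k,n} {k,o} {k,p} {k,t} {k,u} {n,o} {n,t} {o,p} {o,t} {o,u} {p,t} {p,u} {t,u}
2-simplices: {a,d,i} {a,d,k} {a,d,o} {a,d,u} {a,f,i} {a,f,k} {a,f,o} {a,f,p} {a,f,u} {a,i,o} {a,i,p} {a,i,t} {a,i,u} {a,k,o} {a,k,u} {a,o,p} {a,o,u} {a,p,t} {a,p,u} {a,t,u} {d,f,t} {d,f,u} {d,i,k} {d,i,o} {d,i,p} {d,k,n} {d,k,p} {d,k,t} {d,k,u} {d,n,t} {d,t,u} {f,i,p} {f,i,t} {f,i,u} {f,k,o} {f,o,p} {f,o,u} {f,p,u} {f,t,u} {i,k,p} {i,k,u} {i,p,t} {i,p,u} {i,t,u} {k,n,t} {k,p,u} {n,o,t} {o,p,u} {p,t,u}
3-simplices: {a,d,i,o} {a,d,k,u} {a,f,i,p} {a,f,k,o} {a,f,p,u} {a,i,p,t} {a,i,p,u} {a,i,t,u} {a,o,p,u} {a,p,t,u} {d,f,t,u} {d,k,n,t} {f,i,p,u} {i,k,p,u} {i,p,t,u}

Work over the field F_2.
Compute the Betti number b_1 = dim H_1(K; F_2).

n_0=10 n_1=42 n_2=49 n_3=15  [Z2]
∂1: piv[ad,af,ai,ak,ao,ap,at,au,dn] rk=9  ker:df,di,dk,do,dp,dt,du,fi,fk,fn,fo,fp,ft,fu,ik,in,io,ip,it,iu,kn,ko,kp,kt,ku,no,nt,op,ot,ou,pt,pu,tu
∂2: piv[adi,adk,ado,adu,afi,afk,afo,afp,afu,aio,aip,ait,aiu,ako,aku,aop,aou,apt,apu,atu,dft,dfu,dik,dip,dkn,dkp,dkt,dnt,dtu,not] rk=30  ker:dio,dku,fip,fit,fiu,fko,fop,fou,fpu,ftu,ikp,iku,ipt,ipu,itu,knt,kpu,opu,ptu
∂3: piv[adio,adku,afip,afko,afpu,aipt,aipu,aitu,aopu,aptu,dftu,dknt,fipu,ikpu] rk=14  ker:iptu
b_1=(42−9)−30=3

b_1=3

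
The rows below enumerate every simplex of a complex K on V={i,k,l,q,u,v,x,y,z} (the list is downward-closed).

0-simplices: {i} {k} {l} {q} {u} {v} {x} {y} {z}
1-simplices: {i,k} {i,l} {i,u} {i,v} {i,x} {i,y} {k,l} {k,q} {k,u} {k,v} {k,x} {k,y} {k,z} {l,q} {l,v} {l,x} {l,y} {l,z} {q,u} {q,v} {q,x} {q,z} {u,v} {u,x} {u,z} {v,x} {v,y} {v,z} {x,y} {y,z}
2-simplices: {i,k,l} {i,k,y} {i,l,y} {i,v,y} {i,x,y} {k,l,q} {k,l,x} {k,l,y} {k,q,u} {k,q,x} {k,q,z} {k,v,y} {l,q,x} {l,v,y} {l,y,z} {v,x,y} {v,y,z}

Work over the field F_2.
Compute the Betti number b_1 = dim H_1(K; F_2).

n_0=9 n_1=30 n_2=17  [Z2]
∂1: piv[ik,il,iu,iv,ix,iy,kq,kz] rk=8  ker:kl,ku,kv,kx,ky,lq,lv,lx,ly,lz,qu,qv,qx,qz,uv,ux,uz,vx,vy,vz,xy,yz
∂2: piv[ikl,iky,ily,ivy,ixy,klq,klx,kqu,kqx,kqz,kvy,lvy,lyz,vxy,vyz] rk=15  ker:kly,lqx
b_1=(30−8)−15=7

b_1=7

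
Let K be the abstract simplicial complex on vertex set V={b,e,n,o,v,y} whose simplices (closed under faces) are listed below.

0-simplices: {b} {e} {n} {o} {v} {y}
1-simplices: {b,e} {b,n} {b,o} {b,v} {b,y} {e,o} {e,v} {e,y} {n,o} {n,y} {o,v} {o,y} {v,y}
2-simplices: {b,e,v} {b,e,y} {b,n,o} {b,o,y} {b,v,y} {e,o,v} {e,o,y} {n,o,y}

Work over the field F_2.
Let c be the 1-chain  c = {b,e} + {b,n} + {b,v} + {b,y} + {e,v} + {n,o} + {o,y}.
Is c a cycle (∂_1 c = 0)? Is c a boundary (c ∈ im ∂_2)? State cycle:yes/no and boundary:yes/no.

n_0=6 n_1=13 n_2=8  [Z2]
∂1: piv[be,bn,bo,bv,by] rk=5  ker:eo,ev,ey,no,ny,ov,oy,vy
∂2: piv[bev,bey,bno,boy,bvy,eov,eoy,noy] rk=8
∂1c = 0
c vs im∂2: reduces to 0 ⇒ boundary

cycle:yes boundary:yes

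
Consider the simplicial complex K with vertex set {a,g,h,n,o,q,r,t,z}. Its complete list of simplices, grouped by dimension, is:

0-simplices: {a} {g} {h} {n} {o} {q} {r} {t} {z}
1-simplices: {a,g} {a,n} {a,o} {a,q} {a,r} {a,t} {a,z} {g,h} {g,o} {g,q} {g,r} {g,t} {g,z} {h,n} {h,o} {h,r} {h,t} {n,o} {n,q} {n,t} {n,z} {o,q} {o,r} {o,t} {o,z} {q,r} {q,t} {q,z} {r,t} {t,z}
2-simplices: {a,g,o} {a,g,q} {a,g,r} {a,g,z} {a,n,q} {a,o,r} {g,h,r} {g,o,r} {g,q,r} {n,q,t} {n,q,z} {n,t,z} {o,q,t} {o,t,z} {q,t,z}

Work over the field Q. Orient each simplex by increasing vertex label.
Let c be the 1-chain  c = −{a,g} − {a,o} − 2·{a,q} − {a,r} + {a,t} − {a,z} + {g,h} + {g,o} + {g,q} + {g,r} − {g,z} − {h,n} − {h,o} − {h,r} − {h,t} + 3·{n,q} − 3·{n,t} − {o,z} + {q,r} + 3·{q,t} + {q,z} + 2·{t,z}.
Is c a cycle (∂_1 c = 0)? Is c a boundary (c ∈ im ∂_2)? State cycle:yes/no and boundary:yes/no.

cycle:no boundary:no

n_0=9 n_1=30 n_2=15  [Q]
∂1: piv[ag,an,ao,aq,ar,at,az,gh] rk=8  ker:go,gq,gr,gt,gz,hn,ho,hr,ht,no,nq,nt,nz,oq,or,ot,oz,qr,qt,qz,rt,tz
∂2: piv[ago,agq,agr,agz,anq,aor,ghr,gqr,nqt,nqz,ntz,oqt,otz] rk=13  ker:gor,qtz
∂1c = 5·{a} − 4·{g} + 5·{h} − {n} − 3·{q} − 2·{t}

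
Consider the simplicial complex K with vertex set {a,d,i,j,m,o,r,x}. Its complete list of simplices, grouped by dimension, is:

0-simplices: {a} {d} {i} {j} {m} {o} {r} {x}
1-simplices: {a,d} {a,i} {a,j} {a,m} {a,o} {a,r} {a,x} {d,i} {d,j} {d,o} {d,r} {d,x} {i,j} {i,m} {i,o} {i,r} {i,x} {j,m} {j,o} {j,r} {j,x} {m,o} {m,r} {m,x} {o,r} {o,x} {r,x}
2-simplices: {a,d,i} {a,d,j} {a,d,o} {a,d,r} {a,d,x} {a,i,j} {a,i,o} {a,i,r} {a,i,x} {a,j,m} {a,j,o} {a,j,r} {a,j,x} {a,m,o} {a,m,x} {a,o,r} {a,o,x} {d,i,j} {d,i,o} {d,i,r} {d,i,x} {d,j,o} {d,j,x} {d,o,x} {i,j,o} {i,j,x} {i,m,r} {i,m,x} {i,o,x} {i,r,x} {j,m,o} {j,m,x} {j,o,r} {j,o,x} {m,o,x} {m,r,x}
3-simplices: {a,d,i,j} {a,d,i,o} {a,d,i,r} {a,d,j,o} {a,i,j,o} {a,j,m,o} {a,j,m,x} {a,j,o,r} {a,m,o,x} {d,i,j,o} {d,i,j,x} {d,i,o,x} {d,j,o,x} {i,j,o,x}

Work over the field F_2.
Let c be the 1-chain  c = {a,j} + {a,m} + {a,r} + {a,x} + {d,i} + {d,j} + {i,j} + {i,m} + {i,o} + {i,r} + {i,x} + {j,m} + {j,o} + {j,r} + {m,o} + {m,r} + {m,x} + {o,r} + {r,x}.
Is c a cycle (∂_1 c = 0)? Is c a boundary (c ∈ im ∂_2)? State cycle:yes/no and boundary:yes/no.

n_0=8 n_1=27 n_2=36 n_3=14  [Z2]
∂1: piv[ad,ai,aj,am,ao,ar,ax] rk=7  ker:di,dj,do,dr,dx,ij,im,io,ir,ix,jm,jo,jr,jx,mo,mr,mx,or,ox,rx
∂2: piv[adi,adj,ado,adr,adx,aij,aio,air,aix,ajm,ajo,ajr,ajx,amo,amx,aor,aox,imr,imx,irx] rk=20  ker:dij,dio,dir,dix,djo,djx,dox,ijo,ijx,iox,jmo,jmx,jor,jox,mox,mrx
∂3: piv[adij,adio,adir,adjo,aijo,ajmo,ajmx,ajor,amox,dijx,diox,djox] rk=12  ker:dijo,ijox
∂1c = 0
c vs im∂2: reduces to 0 ⇒ boundary

cycle:yes boundary:yes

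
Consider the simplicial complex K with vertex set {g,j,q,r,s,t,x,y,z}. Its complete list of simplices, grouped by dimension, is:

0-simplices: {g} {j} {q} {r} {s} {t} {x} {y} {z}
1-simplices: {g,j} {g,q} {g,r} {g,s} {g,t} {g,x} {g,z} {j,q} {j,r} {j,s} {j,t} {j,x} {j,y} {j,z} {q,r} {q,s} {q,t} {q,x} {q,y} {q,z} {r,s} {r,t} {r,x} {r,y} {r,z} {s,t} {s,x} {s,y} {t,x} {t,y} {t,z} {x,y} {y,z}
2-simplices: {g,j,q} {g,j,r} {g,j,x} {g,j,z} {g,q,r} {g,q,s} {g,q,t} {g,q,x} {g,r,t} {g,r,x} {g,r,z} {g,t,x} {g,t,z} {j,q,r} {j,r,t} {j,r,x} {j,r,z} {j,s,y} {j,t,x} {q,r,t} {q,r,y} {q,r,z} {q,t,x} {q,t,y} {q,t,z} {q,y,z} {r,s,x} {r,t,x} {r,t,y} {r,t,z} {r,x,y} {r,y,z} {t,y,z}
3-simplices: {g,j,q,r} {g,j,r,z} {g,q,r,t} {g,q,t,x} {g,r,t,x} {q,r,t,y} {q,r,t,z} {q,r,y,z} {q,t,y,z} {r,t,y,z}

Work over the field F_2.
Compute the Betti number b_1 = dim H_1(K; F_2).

b_1=4

n_0=9 n_1=33 n_2=33 n_3=10  [Z2]
∂1: piv[gj,gq,gr,gs,gt,gx,gz,jy] rk=8  ker:jq,jr,js,jt,jx,jz,qr,qs,qt,qx,qy,qz,rs,rt,rx,ry,rz,st,sx,sy,tx,ty,tz,xy,yz
∂2: piv[gjq,gjr,gjx,gjz,gqr,gqs,gqt,gqx,grt,grx,grz,gtx,gtz,jrt,jsy,qry,qrz,qty,qyz,rsx,rxy] rk=21  ker:jqr,jrx,jrz,jtx,qrt,qtx,qtz,rtx,rty,rtz,ryz,tyz
∂3: piv[gjqr,gjrz,gqrt,gqtx,grtx,qrty,qrtz,qryz,qtyz] rk=9  ker:rtyz
b_1=(33−8)−21=4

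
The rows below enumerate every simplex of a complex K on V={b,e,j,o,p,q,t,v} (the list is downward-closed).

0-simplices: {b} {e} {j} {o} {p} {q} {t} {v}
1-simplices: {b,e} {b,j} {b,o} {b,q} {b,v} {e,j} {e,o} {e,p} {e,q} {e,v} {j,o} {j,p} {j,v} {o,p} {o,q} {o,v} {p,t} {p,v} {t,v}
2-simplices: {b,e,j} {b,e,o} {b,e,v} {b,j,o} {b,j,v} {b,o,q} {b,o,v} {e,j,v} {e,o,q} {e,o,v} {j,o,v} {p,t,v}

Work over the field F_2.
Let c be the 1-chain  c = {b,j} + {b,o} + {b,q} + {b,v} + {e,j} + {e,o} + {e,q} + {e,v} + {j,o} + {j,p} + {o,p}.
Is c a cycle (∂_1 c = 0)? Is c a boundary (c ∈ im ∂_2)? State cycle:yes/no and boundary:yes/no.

cycle:yes boundary:no

n_0=8 n_1=19 n_2=12  [Z2]
∂1: piv[be,bj,bo,bq,bv,ep,pt] rk=7  ker:ej,eo,eq,ev,jo,jp,jv,op,oq,ov,pv,tv
∂2: piv[bej,beo,bev,bjo,bjv,boq,bov,eoq,ptv] rk=9  ker:ejv,eov,jov
∂1c = 0
c vs im∂2: residual ≠ 0 ⇒ not boundary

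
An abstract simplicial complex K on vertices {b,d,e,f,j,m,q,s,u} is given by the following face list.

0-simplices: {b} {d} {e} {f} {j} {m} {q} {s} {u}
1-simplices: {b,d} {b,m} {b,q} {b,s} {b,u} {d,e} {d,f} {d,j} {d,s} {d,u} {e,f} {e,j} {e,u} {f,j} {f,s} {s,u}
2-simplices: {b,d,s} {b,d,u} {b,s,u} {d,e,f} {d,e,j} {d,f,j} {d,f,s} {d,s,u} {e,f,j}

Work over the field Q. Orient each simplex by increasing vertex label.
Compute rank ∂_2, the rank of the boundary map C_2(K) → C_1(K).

rank∂_2=7

n_0=9 n_1=16 n_2=9  [Q]
∂1: piv[bd,bm,bq,bs,bu,de,df,dj] rk=8  ker:ds,du,ef,ej,eu,fj,fs,su
∂2: piv[bds,bdu,bsu,def,dej,dfj,dfs] rk=7  ker:dsu,efj
rk∂_2=7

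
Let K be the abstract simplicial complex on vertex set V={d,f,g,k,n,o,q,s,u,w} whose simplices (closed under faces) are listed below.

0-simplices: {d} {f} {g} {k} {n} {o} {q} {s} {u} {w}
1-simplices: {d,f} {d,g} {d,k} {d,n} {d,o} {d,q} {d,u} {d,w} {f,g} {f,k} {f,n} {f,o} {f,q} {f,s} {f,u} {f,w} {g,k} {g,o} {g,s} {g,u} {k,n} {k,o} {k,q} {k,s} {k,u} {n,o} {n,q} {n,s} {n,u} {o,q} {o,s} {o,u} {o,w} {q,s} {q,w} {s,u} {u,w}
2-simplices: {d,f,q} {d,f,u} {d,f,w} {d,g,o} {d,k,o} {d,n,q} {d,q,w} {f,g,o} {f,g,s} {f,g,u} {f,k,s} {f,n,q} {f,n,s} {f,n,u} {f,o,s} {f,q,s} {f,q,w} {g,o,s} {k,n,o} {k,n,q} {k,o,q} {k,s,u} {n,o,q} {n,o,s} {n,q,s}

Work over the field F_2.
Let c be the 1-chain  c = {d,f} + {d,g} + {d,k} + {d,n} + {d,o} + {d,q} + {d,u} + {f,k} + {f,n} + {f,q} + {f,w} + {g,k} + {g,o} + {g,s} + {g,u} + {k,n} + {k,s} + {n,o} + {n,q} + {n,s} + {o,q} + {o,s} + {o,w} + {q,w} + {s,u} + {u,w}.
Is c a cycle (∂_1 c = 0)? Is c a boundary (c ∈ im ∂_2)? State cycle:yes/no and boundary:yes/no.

n_0=10 n_1=37 n_2=25  [Z2]
∂1: piv[df,dg,dk,dn,do,dq,du,dw,fs] rk=9  ker:fg,fk,fn,fo,fq,fu,fw,gk,go,gs,gu,kn,ko,kq,ks,ku,no,nq,ns,nu,oq,os,ou,ow,qs,qw,su,uw
∂2: piv[dfq,dfu,dfw,dgo,dko,dnq,dqw,fgo,fgs,fgu,fks,fnq,fns,fnu,fos,fqs,kno,knq,koq,ksu,nos] rk=21  ker:fqw,gos,noq,nqs
∂1c = {d} + {f} + {g} + {k} + {q} + {s}

cycle:no boundary:no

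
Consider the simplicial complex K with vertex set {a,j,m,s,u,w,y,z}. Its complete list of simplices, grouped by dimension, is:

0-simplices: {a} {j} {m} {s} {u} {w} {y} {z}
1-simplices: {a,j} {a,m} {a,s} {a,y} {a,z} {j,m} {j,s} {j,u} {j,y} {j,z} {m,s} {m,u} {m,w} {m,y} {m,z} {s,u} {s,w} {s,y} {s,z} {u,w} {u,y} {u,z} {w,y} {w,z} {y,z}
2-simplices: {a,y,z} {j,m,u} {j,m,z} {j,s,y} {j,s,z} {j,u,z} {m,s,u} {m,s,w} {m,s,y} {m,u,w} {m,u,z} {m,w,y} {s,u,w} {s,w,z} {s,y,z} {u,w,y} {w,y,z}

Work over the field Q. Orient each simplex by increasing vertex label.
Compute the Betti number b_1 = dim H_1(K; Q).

n_0=8 n_1=25 n_2=17  [Q]
∂1: piv[aj,am,as,ay,az,ju,mw] rk=7  ker:jm,js,jy,jz,ms,mu,my,mz,su,sw,sy,sz,uw,uy,uz,wy,wz,yz
∂2: piv[ayz,jmu,jmz,jsy,jsz,juz,msu,msw,msy,muw,mwy,swz,syz,uwy] rk=14  ker:muz,suw,wyz
b_1=(25−7)−14=4

b_1=4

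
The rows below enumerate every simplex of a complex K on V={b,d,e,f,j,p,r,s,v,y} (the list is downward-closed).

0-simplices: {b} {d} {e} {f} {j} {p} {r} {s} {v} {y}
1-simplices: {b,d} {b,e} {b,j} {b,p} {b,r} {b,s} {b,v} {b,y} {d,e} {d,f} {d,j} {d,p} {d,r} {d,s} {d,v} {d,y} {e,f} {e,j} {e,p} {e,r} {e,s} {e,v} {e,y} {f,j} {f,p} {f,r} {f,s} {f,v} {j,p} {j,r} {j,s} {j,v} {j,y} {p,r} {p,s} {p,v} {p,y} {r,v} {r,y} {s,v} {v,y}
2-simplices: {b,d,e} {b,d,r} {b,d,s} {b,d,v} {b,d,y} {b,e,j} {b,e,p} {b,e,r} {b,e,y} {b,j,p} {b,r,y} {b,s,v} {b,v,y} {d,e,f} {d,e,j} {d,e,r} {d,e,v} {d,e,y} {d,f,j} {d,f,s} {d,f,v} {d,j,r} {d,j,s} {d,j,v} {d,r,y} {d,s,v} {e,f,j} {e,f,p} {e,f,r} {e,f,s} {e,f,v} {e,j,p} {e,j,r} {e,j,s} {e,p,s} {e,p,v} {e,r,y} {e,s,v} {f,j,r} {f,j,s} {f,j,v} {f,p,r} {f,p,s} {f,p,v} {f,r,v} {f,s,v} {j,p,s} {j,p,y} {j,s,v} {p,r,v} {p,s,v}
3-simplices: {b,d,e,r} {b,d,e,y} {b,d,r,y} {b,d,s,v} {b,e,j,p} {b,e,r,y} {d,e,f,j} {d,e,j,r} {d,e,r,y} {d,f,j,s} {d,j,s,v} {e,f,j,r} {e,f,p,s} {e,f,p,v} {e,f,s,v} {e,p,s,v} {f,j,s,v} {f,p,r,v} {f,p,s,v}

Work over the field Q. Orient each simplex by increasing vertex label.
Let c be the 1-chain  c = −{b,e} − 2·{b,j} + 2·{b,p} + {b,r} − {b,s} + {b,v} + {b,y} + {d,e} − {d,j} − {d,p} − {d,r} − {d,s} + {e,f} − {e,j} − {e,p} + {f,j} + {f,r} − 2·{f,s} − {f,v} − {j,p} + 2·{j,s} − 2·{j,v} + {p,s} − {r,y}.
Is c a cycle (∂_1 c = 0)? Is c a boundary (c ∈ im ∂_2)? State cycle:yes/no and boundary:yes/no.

cycle:no boundary:no

n_0=10 n_1=41 n_2=51 n_3=19  [Q]
∂1: piv[bd,be,bj,bp,br,bs,bv,by,df] rk=9  ker:de,dj,dp,dr,ds,dv,dy,ef,ej,ep,er,es,ev,ey,fj,fp,fr,fs,fv,jp,jr,js,jv,jy,pr,ps,pv,py,rv,ry,sv,vy
∂2: piv[bde,bdr,bds,bdv,bdy,bej,bep,ber,bey,bjp,bry,bsv,bvy,def,dej,dev,dfj,dfs,dfv,djr,djs,djv,efp,efr,efs,eps,epv,fpr,frv,jpy] rk=30  ker:der,dey,dry,dsv,efj,efv,ejp,ejr,ejs,ery,esv,fjr,fjs,fjv,fps,fpv,fsv,jps,jsv,prv,psv
∂3: piv[bder,bdey,bdry,bdsv,bejp,bery,defj,dejr,dfjs,djsv,efjr,efps,efpv,efsv,epsv,fjsv,fprv] rk=17  ker:dery,fpsv
∂1c = −{b} + 3·{d} + {e} + 2·{f} − 2·{j} − 2·{p} + 2·{r} − {s} − 2·{v}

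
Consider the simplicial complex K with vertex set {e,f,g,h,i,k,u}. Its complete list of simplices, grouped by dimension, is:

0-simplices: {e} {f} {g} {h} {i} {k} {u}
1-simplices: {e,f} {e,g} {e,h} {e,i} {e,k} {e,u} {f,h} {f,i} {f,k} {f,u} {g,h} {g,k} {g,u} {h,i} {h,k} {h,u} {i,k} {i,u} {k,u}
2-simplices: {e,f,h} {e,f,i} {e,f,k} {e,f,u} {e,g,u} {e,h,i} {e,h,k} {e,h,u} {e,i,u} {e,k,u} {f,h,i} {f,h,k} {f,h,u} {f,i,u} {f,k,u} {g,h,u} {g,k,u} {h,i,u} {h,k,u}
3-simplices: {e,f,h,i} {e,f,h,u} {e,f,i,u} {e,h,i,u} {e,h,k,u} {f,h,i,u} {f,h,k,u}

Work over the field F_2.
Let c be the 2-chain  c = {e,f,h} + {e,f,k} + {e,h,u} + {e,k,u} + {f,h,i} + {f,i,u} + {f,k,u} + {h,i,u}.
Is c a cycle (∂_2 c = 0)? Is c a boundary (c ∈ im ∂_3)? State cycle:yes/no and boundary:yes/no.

n_0=7 n_1=19 n_2=19 n_3=7  [Z2]
∂1: piv[ef,eg,eh,ei,ek,eu] rk=6  ker:fh,fi,fk,fu,gh,gk,gu,hi,hk,hu,ik,iu,ku
∂2: piv[efh,efi,efk,efu,egu,ehi,ehk,ehu,eiu,eku,ghu,gku] rk=12  ker:fhi,fhk,fhu,fiu,fku,hiu,hku
∂3: piv[efhi,efhu,efiu,ehiu,ehku,fhku] rk=6  ker:fhiu
∂2c = 0
c vs im∂3: residual ≠ 0 ⇒ not boundary

cycle:yes boundary:no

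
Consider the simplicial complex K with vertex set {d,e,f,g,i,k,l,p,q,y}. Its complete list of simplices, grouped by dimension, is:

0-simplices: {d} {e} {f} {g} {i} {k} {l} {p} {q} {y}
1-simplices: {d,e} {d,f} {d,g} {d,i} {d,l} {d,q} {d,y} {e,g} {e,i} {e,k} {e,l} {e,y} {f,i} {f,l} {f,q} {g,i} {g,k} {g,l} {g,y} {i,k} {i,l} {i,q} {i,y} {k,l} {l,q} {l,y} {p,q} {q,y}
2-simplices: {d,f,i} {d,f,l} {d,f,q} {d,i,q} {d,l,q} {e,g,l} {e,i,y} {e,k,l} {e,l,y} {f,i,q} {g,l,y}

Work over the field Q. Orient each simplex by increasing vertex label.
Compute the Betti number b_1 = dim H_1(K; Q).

n_0=10 n_1=28 n_2=11  [Q]
∂1: piv[de,df,dg,di,dl,dq,dy,ek,pq] rk=9  ker:eg,ei,el,ey,fi,fl,fq,gi,gk,gl,gy,ik,il,iq,iy,kl,lq,ly,qy
∂2: piv[dfi,dfl,dfq,diq,dlq,egl,eiy,ekl,ely,gly] rk=10  ker:fiq
b_1=(28−9)−10=9

b_1=9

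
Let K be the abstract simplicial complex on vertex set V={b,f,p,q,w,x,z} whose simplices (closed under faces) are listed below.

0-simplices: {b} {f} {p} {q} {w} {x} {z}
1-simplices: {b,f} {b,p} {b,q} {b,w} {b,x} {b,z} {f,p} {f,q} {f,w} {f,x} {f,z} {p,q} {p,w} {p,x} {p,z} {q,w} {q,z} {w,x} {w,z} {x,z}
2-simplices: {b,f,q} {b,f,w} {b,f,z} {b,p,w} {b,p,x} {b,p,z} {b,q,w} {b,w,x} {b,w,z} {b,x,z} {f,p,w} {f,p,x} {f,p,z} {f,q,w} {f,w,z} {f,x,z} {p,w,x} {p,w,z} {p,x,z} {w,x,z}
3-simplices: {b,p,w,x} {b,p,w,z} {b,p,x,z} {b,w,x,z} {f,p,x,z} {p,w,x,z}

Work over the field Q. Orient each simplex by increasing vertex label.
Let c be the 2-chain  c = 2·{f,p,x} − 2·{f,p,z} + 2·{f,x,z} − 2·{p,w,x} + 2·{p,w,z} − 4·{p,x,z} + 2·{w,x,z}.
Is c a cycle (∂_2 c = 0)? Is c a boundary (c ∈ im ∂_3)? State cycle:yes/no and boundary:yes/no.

n_0=7 n_1=20 n_2=20 n_3=6  [Q]
∂1: piv[bf,bp,bq,bw,bx,bz] rk=6  ker:fp,fq,fw,fx,fz,pq,pw,px,pz,qw,qz,wx,wz,xz
∂2: piv[bfq,bfw,bfz,bpw,bpx,bpz,bqw,bwx,bwz,bxz,fpw,fpx] rk=12  ker:fpz,fqw,fwz,fxz,pwx,pwz,pxz,wxz
∂3: piv[bpwx,bpwz,bpxz,bwxz,fpxz] rk=5  ker:pwxz
∂2c = 0
c vs im∂3: reduces to 0 ⇒ boundary

cycle:yes boundary:yes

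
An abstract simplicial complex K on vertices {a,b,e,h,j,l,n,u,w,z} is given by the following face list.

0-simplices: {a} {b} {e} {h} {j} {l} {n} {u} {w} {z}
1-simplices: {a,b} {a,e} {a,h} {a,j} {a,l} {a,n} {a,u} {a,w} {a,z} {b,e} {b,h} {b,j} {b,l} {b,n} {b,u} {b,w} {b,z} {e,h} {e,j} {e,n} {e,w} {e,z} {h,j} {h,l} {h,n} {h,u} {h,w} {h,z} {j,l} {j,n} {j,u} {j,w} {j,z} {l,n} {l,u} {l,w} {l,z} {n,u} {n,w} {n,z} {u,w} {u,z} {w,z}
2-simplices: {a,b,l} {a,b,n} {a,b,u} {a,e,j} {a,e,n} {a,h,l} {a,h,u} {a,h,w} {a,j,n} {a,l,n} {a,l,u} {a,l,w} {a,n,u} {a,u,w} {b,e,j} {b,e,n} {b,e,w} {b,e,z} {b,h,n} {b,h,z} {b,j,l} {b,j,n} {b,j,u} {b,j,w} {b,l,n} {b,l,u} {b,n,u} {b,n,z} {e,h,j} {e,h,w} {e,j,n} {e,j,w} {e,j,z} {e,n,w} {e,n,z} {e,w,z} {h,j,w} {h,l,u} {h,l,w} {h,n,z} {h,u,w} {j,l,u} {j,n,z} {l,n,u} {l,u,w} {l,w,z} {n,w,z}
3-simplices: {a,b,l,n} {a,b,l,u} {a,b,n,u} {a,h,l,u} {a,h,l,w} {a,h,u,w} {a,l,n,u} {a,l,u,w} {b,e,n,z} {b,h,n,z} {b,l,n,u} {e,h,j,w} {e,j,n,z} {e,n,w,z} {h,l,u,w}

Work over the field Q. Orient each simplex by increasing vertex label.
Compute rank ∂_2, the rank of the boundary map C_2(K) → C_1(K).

n_0=10 n_1=43 n_2=47 n_3=15  [Q]
∂1: piv[ab,ae,ah,aj,al,an,au,aw,az] rk=9  ker:be,bh,bj,bl,bn,bu,bw,bz,eh,ej,en,ew,ez,hj,hl,hn,hu,hw,hz,jl,jn,ju,jw,jz,ln,lu,lw,lz,nu,nw,nz,uw,uz,wz
∂2: piv[abl,abn,abu,aej,aen,ahl,ahu,ahw,ajn,aln,alu,alw,anu,auw,bej,ben,bew,bez,bhn,bhz,bjl,bju,bjw,bnz,ehj,ehw,ejz,enw,ewz,lwz] rk=30  ker:bjn,bln,blu,bnu,ejn,ejw,enz,hjw,hlu,hlw,hnz,huw,jlu,jnz,lnu,luw,nwz
∂3: piv[abln,ablu,abnu,ahlu,ahlw,ahuw,alnu,aluw,benz,bhnz,ehjw,ejnz,enwz] rk=13  ker:blnu,hluw
rk∂_2=30

rank∂_2=30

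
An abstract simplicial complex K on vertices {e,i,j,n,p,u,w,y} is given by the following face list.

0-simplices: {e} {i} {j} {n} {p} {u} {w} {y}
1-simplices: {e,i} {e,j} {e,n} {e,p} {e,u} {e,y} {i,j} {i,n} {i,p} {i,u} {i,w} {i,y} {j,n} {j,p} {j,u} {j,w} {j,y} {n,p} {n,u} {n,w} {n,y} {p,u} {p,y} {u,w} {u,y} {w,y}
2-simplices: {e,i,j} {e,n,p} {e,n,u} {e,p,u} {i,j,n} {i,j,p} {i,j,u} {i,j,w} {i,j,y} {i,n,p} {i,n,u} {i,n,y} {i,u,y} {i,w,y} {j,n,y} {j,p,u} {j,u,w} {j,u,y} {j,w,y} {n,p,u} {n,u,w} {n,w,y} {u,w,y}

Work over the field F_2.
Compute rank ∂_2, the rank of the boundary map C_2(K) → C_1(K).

rank∂_2=16

n_0=8 n_1=26 n_2=23  [Z2]
∂1: piv[ei,ej,en,ep,eu,ey,iw] rk=7  ker:ij,in,ip,iu,iy,jn,jp,ju,jw,jy,np,nu,nw,ny,pu,py,uw,uy,wy
∂2: piv[eij,enp,enu,epu,ijn,ijp,iju,ijw,ijy,inp,inu,iny,iuy,iwy,juw,nuw] rk=16  ker:jny,jpu,juy,jwy,npu,nwy,uwy
rk∂_2=16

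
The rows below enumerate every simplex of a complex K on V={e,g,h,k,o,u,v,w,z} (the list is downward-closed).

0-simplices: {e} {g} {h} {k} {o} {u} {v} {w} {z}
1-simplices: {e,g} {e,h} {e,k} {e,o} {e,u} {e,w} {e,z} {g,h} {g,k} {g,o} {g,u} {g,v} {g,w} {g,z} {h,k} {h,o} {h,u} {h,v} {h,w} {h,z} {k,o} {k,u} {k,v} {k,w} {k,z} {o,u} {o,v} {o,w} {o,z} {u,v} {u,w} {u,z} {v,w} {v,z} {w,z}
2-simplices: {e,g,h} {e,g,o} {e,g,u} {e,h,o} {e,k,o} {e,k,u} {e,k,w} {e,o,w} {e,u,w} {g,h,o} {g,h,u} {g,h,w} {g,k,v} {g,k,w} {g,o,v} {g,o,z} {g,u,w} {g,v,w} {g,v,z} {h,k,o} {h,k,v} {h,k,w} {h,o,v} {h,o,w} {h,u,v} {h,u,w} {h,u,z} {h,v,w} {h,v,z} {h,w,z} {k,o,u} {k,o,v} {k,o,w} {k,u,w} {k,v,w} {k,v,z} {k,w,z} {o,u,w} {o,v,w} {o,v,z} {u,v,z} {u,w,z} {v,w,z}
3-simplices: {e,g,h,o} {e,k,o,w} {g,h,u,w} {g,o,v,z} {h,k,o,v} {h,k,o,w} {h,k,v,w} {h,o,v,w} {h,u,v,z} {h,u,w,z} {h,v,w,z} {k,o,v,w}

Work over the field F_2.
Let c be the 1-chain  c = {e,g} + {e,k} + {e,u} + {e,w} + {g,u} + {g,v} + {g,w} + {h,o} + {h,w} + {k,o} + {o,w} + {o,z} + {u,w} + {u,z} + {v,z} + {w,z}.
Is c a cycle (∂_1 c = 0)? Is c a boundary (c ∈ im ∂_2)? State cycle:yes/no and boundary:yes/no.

cycle:yes boundary:yes

n_0=9 n_1=35 n_2=43 n_3=12  [Z2]
∂1: piv[eg,eh,ek,eo,eu,ew,ez,gv] rk=8  ker:gh,gk,go,gu,gw,gz,hk,ho,hu,hv,hw,hz,ko,ku,kv,kw,kz,ou,ov,ow,oz,uv,uw,uz,vw,vz,wz
∂2: piv[egh,ego,egu,eho,eko,eku,ekw,eow,euw,ghu,ghw,gkv,gkw,gov,goz,guw,gvw,gvz,hko,hkv,huv,huz,hvz,hwz,kou,kvz] rk=26  ker:gho,hkw,hov,how,huw,hvw,kov,kow,kuw,kvw,kwz,ouw,ovw,ovz,uvz,uwz,vwz
∂3: piv[egho,ekow,ghuw,govz,hkov,hkow,hkvw,hovw,huvz,huwz,hvwz] rk=11  ker:kovw
∂1c = 0
c vs im∂2: reduces to 0 ⇒ boundary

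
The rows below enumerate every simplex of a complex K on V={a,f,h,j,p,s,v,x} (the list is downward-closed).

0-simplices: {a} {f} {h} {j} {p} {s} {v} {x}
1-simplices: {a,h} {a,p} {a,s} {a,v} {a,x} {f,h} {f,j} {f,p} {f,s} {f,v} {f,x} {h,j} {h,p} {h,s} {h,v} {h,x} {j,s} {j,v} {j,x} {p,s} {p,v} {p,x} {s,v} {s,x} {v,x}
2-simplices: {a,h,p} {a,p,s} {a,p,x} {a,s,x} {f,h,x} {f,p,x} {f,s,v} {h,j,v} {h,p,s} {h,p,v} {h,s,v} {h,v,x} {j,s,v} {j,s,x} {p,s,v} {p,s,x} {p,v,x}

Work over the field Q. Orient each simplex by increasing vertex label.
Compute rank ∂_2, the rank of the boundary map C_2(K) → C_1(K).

rank∂_2=15

n_0=8 n_1=25 n_2=17  [Q]
∂1: piv[ah,ap,as,av,ax,fh,fj] rk=7  ker:fp,fs,fv,fx,hj,hp,hs,hv,hx,js,jv,jx,ps,pv,px,sv,sx,vx
∂2: piv[ahp,aps,apx,asx,fhx,fpx,fsv,hjv,hps,hpv,hsv,hvx,jsv,jsx,pvx] rk=15  ker:psv,psx
rk∂_2=15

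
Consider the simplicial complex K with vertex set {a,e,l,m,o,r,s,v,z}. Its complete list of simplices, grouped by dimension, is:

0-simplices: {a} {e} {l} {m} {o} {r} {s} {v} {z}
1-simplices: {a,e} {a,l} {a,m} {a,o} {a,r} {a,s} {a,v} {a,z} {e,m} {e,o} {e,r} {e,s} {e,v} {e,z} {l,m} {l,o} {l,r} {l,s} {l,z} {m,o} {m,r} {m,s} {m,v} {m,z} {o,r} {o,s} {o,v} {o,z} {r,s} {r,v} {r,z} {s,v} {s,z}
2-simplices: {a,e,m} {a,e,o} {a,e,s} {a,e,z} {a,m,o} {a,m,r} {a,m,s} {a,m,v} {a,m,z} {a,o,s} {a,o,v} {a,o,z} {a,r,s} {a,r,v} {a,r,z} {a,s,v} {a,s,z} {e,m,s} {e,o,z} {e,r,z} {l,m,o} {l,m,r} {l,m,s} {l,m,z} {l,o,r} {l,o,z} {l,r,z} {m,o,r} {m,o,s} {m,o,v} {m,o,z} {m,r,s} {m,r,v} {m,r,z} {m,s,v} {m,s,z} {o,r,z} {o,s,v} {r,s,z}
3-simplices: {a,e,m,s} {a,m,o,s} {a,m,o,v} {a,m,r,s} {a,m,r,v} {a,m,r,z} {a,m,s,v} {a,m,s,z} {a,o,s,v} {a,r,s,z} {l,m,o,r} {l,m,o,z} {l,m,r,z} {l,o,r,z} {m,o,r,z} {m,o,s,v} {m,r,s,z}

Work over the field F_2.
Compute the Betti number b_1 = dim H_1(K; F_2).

b_1=2

n_0=9 n_1=33 n_2=39 n_3=17  [Z2]
∂1: piv[ae,al,am,ao,ar,as,av,az] rk=8  ker:em,eo,er,es,ev,ez,lm,lo,lr,ls,lz,mo,mr,ms,mv,mz,or,os,ov,oz,rs,rv,rz,sv,sz
∂2: piv[aem,aeo,aes,aez,amo,amr,ams,amv,amz,aos,aov,aoz,ars,arv,arz,asv,asz,erz,lmo,lmr,lms,lmz,lor] rk=23  ker:ems,eoz,loz,lrz,mor,mos,mov,moz,mrs,mrv,mrz,msv,msz,orz,osv,rsz
∂3: piv[aems,amos,amov,amrs,amrv,amrz,amsv,amsz,aosv,arsz,lmor,lmoz,lmrz,lorz] rk=14  ker:morz,mosv,mrsz
b_1=(33−8)−23=2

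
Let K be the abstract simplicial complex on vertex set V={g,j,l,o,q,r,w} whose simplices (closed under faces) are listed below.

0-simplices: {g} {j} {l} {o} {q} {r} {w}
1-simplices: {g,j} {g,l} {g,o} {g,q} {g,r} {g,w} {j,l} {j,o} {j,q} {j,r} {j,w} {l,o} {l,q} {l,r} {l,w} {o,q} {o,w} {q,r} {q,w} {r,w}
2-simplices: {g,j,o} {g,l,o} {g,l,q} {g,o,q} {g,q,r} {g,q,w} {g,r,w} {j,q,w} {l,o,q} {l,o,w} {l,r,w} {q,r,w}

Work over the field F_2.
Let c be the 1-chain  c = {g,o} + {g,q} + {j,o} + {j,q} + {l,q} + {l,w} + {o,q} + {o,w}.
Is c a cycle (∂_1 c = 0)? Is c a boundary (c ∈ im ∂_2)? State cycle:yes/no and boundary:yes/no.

n_0=7 n_1=20 n_2=12  [Z2]
∂1: piv[gj,gl,go,gq,gr,gw] rk=6  ker:jl,jo,jq,jr,jw,lo,lq,lr,lw,oq,ow,qr,qw,rw
∂2: piv[gjo,glo,glq,goq,gqr,gqw,grw,jqw,low,lrw] rk=10  ker:loq,qrw
∂1c = 0
c vs im∂2: residual ≠ 0 ⇒ not boundary

cycle:yes boundary:no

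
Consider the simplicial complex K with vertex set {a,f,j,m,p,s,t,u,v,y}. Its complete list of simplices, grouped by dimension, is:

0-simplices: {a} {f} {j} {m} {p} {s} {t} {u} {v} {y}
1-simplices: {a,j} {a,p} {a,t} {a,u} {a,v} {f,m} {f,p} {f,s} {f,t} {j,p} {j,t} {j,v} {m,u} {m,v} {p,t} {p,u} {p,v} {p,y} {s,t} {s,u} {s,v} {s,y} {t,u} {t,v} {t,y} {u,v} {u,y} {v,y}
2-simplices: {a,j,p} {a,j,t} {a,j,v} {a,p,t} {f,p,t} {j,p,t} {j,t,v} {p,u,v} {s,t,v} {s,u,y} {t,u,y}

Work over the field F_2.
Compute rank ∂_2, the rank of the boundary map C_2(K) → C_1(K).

rank∂_2=10

n_0=10 n_1=28 n_2=11  [Z2]
∂1: piv[aj,ap,at,au,av,fm,fp,fs,py] rk=9  ker:ft,jp,jt,jv,mu,mv,pt,pu,pv,st,su,sv,sy,tu,tv,ty,uv,uy,vy
∂2: piv[ajp,ajt,ajv,apt,fpt,jtv,puv,stv,suy,tuy] rk=10  ker:jpt
rk∂_2=10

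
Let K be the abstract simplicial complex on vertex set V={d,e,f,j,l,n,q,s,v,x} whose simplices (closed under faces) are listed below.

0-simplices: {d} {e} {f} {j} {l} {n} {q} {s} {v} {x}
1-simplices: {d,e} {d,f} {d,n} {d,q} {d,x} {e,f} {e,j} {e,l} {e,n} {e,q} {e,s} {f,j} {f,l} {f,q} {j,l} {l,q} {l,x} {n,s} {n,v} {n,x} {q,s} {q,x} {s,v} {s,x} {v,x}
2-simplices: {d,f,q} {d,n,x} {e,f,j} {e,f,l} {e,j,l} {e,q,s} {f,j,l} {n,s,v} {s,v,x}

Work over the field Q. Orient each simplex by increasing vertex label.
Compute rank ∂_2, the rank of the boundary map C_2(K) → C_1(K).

n_0=10 n_1=25 n_2=9  [Q]
∂1: piv[de,df,dn,dq,dx,ej,el,es,nv] rk=9  ker:ef,en,eq,fj,fl,fq,jl,lq,lx,ns,nx,qs,qx,sv,sx,vx
∂2: piv[dfq,dnx,efj,efl,ejl,eqs,nsv,svx] rk=8  ker:fjl
rk∂_2=8

rank∂_2=8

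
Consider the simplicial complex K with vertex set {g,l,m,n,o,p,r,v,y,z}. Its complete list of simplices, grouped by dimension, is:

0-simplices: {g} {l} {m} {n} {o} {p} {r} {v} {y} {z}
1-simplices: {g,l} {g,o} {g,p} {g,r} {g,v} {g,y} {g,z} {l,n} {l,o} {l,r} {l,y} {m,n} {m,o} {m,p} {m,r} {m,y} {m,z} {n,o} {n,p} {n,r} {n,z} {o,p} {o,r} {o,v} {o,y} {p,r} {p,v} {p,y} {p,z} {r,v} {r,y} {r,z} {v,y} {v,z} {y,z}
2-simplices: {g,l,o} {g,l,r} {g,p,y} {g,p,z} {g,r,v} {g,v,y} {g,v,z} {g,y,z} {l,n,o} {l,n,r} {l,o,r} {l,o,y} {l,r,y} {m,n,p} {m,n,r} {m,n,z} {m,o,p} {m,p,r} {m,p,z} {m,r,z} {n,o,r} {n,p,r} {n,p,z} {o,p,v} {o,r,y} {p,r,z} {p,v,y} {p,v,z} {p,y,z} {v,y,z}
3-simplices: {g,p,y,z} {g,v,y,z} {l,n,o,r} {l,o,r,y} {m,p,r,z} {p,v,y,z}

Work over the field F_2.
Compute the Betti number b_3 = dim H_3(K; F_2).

n_0=10 n_1=35 n_2=30 n_3=6  [Z2]
∂1: piv[gl,go,gp,gr,gv,gy,gz,ln,mn] rk=9  ker:lo,lr,ly,mo,mp,mr,my,mz,no,np,nr,nz,op,or,ov,oy,pr,pv,py,pz,rv,ry,rz,vy,vz,yz
∂2: piv[glo,glr,gpy,gpz,grv,gvy,gvz,gyz,lno,lnr,lor,loy,lry,mnp,mnr,mnz,mop,mpr,mpz,mrz,opv,pvy] rk=22  ker:nor,npr,npz,ory,prz,pvz,pyz,vyz
∂3: piv[gpyz,gvyz,lnor,lory,mprz,pvyz] rk=6
b_3=(6−6)−0=0

b_3=0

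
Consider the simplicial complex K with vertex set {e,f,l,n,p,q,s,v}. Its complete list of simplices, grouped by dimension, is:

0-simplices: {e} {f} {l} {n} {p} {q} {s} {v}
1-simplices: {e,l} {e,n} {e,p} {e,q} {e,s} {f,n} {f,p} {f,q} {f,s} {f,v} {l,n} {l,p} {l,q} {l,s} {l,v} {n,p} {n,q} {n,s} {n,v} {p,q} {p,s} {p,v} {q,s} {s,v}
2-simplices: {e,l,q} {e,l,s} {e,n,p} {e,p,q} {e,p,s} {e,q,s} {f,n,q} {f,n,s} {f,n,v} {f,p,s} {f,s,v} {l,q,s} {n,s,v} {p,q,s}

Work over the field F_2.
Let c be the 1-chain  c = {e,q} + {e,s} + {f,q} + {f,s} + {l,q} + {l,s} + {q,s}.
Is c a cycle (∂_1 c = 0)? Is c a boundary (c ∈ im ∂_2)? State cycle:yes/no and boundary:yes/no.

n_0=8 n_1=24 n_2=14  [Z2]
∂1: piv[el,en,ep,eq,es,fn,fv] rk=7  ker:fp,fq,fs,ln,lp,lq,ls,lv,np,nq,ns,nv,pq,ps,pv,qs,sv
∂2: piv[elq,els,enp,epq,eps,eqs,fnq,fns,fnv,fps,fsv] rk=11  ker:lqs,nsv,pqs
∂1c = 0
c vs im∂2: residual ≠ 0 ⇒ not boundary

cycle:yes boundary:no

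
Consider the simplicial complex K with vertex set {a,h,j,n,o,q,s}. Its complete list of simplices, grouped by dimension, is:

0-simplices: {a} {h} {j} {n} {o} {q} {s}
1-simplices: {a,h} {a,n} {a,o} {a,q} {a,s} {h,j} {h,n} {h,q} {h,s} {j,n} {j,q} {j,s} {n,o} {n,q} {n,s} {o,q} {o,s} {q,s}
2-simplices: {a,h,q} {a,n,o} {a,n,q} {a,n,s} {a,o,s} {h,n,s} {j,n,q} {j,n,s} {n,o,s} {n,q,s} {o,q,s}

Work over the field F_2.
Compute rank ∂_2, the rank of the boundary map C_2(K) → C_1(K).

rank∂_2=10

n_0=7 n_1=18 n_2=11  [Z2]
∂1: piv[ah,an,ao,aq,as,hj] rk=6  ker:hn,hq,hs,jn,jq,js,no,nq,ns,oq,os,qs
∂2: piv[ahq,ano,anq,ans,aos,hns,jnq,jns,nqs,oqs] rk=10  ker:nos
rk∂_2=10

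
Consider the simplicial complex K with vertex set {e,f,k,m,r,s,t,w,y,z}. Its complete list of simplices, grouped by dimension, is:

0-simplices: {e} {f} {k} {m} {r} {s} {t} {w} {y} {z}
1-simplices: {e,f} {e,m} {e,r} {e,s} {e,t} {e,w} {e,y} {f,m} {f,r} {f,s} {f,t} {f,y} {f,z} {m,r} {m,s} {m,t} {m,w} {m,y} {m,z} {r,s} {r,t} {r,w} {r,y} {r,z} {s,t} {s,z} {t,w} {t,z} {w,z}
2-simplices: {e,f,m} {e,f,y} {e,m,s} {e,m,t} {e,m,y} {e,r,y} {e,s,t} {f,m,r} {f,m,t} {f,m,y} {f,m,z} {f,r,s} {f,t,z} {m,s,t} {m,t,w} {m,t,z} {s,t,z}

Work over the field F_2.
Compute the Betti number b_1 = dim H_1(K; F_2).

n_0=10 n_1=29 n_2=17  [Z2]
∂1: piv[ef,em,er,es,et,ew,ey,fz] rk=8  ker:fm,fr,fs,ft,fy,mr,ms,mt,mw,my,mz,rs,rt,rw,ry,rz,st,sz,tw,tz,wz
∂2: piv[efm,efy,ems,emt,emy,ery,est,fmr,fmt,fmz,frs,ftz,mtw,stz] rk=14  ker:fmy,mst,mtz
b_1=(29−8)−14=7

b_1=7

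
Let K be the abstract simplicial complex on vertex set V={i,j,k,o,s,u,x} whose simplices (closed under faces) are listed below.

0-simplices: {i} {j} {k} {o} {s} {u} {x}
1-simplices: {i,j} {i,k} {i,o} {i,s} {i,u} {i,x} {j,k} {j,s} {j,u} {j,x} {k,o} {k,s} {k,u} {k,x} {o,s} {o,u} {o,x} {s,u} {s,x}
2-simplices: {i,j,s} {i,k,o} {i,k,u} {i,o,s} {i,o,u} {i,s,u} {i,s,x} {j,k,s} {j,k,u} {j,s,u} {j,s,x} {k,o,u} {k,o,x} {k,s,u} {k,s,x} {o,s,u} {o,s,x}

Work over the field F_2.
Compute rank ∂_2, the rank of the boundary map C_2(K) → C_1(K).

n_0=7 n_1=19 n_2=17  [Z2]
∂1: piv[ij,ik,io,is,iu,ix] rk=6  ker:jk,js,ju,jx,ko,ks,ku,kx,os,ou,ox,su,sx
∂2: piv[ijs,iko,iku,ios,iou,isu,isx,jks,jku,jsu,jsx,kox,ksx] rk=13  ker:kou,ksu,osu,osx
rk∂_2=13

rank∂_2=13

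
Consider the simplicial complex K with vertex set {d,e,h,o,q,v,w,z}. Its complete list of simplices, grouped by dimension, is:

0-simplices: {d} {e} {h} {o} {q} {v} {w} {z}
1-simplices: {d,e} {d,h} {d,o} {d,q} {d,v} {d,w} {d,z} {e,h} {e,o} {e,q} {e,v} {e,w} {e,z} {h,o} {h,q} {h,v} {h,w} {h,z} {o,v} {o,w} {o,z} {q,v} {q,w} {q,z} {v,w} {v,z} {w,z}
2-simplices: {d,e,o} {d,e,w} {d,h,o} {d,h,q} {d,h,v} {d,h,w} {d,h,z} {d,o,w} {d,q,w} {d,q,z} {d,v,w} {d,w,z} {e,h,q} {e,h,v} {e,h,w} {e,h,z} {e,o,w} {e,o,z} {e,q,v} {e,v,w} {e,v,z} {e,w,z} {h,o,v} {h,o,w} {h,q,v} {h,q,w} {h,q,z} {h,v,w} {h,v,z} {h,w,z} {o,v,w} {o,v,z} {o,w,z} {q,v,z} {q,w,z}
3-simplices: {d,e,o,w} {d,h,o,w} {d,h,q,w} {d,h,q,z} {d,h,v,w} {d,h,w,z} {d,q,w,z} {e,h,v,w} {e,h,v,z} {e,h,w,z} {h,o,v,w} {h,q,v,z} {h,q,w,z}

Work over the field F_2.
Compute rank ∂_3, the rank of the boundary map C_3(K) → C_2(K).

rank∂_3=12

n_0=8 n_1=27 n_2=35 n_3=13  [Z2]
∂1: piv[de,dh,do,dq,dv,dw,dz] rk=7  ker:eh,eo,eq,ev,ew,ez,ho,hq,hv,hw,hz,ov,ow,oz,qv,qw,qz,vw,vz,wz
∂2: piv[deo,dew,dho,dhq,dhv,dhw,dhz,dow,dqw,dqz,dvw,dwz,ehq,ehv,ehw,ehz,eoz,eqv,evz,hov] rk=20  ker:eow,evw,ewz,how,hqv,hqw,hqz,hvw,hvz,hwz,ovw,ovz,owz,qvz,qwz
∂3: piv[deow,dhow,dhqw,dhqz,dhvw,dhwz,dqwz,ehvw,ehvz,ehwz,hovw,hqvz] rk=12  ker:hqwz
rk∂_3=12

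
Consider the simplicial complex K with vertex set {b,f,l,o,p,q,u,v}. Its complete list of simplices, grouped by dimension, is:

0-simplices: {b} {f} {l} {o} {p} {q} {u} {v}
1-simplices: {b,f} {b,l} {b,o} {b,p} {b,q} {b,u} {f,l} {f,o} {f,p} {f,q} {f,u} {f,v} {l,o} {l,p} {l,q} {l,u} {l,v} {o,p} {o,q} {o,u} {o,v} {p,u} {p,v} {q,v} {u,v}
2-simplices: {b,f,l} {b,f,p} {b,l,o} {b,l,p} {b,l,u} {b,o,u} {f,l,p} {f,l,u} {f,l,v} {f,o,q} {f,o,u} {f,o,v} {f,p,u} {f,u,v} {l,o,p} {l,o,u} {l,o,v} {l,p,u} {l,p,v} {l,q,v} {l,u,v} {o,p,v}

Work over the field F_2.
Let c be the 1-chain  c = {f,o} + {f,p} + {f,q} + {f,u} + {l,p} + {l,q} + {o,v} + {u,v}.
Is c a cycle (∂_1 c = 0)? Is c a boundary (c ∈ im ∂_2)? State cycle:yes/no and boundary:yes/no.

n_0=8 n_1=25 n_2=22  [Z2]
∂1: piv[bf,bl,bo,bp,bq,bu,fv] rk=7  ker:fl,fo,fp,fq,fu,lo,lp,lq,lu,lv,op,oq,ou,ov,pu,pv,qv,uv
∂2: piv[bfl,bfp,blo,blp,blu,bou,flu,flv,foq,fou,fov,fpu,fuv,lop,lpv,lqv] rk=16  ker:flp,lou,lov,lpu,luv,opv
∂1c = 0
c vs im∂2: residual ≠ 0 ⇒ not boundary

cycle:yes boundary:no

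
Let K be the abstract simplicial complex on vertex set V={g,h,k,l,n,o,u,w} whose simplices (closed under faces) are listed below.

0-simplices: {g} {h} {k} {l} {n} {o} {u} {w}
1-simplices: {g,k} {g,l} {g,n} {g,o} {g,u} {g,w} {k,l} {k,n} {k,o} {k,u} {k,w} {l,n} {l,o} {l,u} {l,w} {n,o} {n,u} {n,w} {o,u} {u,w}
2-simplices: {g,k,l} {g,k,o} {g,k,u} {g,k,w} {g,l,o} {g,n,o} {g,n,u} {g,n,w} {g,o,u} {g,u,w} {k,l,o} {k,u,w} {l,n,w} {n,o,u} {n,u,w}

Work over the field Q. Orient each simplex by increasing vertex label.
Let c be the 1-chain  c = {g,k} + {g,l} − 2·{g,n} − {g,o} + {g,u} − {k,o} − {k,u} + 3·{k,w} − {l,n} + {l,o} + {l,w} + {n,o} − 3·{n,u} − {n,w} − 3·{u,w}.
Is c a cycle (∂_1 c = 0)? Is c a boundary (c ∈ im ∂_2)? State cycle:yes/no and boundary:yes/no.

cycle:yes boundary:yes

n_0=8 n_1=20 n_2=15  [Q]
∂1: piv[gk,gl,gn,go,gu,gw] rk=6  ker:kl,kn,ko,ku,kw,ln,lo,lu,lw,no,nu,nw,ou,uw
∂2: piv[gkl,gko,gku,gkw,glo,gno,gnu,gnw,gou,guw,lnw] rk=11  ker:klo,kuw,nou,nuw
∂1c = 0
c vs im∂2: reduces to 0 ⇒ boundary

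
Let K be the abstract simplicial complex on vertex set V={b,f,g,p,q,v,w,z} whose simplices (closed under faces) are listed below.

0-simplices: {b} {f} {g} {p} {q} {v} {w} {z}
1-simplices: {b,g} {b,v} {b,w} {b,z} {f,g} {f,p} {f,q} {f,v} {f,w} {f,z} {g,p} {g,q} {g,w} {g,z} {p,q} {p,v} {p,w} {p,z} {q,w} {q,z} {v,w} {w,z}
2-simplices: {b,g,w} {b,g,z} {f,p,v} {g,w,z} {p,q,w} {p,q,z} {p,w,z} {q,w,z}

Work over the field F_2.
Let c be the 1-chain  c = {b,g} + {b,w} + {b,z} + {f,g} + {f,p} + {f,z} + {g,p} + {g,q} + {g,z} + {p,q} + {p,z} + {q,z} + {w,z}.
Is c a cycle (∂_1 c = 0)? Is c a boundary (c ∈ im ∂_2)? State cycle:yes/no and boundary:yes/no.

cycle:no boundary:no

n_0=8 n_1=22 n_2=8  [Z2]
∂1: piv[bg,bv,bw,bz,fg,fp,fq] rk=7  ker:fv,fw,fz,gp,gq,gw,gz,pq,pv,pw,pz,qw,qz,vw,wz
∂2: piv[bgw,bgz,fpv,gwz,pqw,pqz,pwz] rk=7  ker:qwz
∂1c = {b} + {f} + {g} + {q}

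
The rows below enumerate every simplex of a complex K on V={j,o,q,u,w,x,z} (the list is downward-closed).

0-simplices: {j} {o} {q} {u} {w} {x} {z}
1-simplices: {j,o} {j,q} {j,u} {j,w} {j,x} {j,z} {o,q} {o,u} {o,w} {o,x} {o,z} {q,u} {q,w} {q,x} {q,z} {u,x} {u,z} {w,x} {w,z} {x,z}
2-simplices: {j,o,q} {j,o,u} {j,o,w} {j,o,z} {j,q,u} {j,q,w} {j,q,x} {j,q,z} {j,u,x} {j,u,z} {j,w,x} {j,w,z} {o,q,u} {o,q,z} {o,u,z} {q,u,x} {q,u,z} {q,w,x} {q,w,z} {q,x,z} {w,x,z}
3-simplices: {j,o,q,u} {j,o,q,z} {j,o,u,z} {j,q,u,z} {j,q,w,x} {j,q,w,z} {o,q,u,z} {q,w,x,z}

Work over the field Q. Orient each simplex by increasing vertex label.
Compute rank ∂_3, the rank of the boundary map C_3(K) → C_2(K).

rank∂_3=7

n_0=7 n_1=20 n_2=21 n_3=8  [Q]
∂1: piv[jo,jq,ju,jw,jx,jz] rk=6  ker:oq,ou,ow,ox,oz,qu,qw,qx,qz,ux,uz,wx,wz,xz
∂2: piv[joq,jou,jow,joz,jqu,jqw,jqx,jqz,jux,juz,jwx,jwz,qxz] rk=13  ker:oqu,oqz,ouz,qux,quz,qwx,qwz,wxz
∂3: piv[joqu,joqz,jouz,jquz,jqwx,jqwz,qwxz] rk=7  ker:oquz
rk∂_3=7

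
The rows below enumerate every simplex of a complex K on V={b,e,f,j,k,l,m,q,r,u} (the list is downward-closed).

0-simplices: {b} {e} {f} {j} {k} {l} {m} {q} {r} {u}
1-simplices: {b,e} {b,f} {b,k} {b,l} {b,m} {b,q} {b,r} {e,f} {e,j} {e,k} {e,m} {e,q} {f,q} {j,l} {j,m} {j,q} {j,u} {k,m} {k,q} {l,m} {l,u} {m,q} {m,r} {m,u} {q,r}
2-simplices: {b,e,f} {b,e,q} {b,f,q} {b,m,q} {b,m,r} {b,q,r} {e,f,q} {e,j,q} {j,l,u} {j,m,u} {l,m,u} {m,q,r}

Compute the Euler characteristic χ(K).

χ(K)=-3

n_0=10 n_1=25 n_2=12
χ=+10−25+12=-3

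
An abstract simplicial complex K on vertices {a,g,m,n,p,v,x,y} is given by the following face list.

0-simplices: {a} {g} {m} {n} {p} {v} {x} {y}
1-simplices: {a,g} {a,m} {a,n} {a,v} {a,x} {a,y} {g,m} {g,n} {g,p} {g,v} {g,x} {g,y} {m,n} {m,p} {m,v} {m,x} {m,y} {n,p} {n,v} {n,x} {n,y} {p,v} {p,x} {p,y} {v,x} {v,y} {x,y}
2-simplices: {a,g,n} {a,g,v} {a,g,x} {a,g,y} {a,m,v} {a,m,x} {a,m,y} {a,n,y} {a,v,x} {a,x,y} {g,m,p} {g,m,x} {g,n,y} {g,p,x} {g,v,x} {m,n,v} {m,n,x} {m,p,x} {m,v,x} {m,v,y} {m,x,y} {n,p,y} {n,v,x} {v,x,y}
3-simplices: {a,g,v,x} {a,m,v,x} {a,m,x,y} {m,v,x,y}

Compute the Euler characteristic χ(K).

χ(K)=1

n_0=8 n_1=27 n_2=24 n_3=4
χ=+8−27+24−4=1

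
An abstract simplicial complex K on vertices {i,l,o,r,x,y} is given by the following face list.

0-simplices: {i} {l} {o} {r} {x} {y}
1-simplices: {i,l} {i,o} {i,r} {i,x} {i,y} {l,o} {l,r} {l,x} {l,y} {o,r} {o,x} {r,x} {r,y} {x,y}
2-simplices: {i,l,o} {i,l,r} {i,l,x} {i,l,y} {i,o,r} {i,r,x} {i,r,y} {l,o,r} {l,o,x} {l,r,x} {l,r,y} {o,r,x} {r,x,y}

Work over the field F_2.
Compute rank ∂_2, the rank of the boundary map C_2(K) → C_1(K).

n_0=6 n_1=14 n_2=13  [Z2]
∂1: piv[il,io,ir,ix,iy] rk=5  ker:lo,lr,lx,ly,or,ox,rx,ry,xy
∂2: piv[ilo,ilr,ilx,ily,ior,irx,iry,lox,rxy] rk=9  ker:lor,lrx,lry,orx
rk∂_2=9

rank∂_2=9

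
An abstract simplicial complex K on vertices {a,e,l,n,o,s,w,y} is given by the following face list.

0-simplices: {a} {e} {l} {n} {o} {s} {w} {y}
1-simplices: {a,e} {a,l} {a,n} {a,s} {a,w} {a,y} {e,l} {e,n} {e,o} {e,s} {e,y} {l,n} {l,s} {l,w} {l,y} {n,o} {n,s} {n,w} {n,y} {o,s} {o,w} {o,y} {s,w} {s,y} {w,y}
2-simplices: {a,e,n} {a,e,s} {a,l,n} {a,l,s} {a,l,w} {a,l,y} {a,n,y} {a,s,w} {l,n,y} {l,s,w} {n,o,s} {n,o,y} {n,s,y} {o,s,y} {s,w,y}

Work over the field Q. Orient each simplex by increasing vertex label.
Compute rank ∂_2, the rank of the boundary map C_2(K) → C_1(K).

n_0=8 n_1=25 n_2=15  [Q]
∂1: piv[ae,al,an,as,aw,ay,eo] rk=7  ker:el,en,es,ey,ln,ls,lw,ly,no,ns,nw,ny,os,ow,oy,sw,sy,wy
∂2: piv[aen,aes,aln,als,alw,aly,any,asw,nos,noy,nsy,swy] rk=12  ker:lny,lsw,osy
rk∂_2=12

rank∂_2=12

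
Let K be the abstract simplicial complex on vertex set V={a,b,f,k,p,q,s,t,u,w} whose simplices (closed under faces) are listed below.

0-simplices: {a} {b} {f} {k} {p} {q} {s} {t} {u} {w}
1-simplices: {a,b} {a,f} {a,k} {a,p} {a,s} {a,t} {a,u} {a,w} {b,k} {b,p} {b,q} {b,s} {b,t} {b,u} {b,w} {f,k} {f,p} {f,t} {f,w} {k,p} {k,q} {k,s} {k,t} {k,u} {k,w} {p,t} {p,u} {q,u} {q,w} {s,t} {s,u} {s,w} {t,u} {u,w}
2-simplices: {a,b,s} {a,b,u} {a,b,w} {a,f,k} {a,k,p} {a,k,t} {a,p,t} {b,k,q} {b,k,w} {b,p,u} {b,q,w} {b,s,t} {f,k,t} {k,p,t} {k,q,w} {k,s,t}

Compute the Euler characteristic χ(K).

n_0=10 n_1=34 n_2=16
χ=+10−34+16=-8

χ(K)=-8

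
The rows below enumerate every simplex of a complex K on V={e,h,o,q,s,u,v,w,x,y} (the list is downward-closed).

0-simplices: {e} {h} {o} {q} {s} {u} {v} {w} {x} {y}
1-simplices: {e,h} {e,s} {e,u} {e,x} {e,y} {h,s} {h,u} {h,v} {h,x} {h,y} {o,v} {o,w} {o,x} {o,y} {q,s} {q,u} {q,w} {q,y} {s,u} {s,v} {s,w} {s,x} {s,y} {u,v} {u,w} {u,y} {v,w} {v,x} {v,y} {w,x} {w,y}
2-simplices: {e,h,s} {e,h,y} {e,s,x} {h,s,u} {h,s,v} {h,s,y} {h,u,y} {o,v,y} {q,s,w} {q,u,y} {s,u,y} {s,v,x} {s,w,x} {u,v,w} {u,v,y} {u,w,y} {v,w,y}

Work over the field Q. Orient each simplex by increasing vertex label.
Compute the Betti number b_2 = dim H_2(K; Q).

n_0=10 n_1=31 n_2=17  [Q]
∂1: piv[eh,es,eu,ex,ey,hv,ov,ow,qs] rk=9  ker:hs,hu,hx,hy,ox,oy,qu,qw,qy,su,sv,sw,sx,sy,uv,uw,uy,vw,vx,vy,wx,wy
∂2: piv[ehs,ehy,esx,hsu,hsv,hsy,huy,ovy,qsw,quy,svx,swx,uvw,uvy,uwy] rk=15  ker:suy,vwy
b_2=(17−15)−0=2

b_2=2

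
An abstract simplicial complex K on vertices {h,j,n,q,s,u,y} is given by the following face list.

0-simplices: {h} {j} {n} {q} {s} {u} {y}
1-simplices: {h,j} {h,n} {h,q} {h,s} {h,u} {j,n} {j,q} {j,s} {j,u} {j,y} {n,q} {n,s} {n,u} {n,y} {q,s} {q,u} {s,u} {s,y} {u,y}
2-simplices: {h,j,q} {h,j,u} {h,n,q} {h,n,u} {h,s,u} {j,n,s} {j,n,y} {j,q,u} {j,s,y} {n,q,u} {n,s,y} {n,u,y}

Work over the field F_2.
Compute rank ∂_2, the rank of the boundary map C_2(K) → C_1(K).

n_0=7 n_1=19 n_2=12  [Z2]
∂1: piv[hj,hn,hq,hs,hu,jy] rk=6  ker:jn,jq,js,ju,nq,ns,nu,ny,qs,qu,su,sy,uy
∂2: piv[hjq,hju,hnq,hnu,hsu,jns,jny,jqu,jsy,nuy] rk=10  ker:nqu,nsy
rk∂_2=10

rank∂_2=10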